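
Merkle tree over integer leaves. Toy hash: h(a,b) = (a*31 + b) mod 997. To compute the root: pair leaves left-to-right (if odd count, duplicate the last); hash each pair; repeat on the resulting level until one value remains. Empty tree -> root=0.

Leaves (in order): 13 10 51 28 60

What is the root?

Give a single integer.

L0: [13, 10, 51, 28, 60]
L1: h(13,10)=(13*31+10)%997=413 h(51,28)=(51*31+28)%997=612 h(60,60)=(60*31+60)%997=923 -> [413, 612, 923]
L2: h(413,612)=(413*31+612)%997=454 h(923,923)=(923*31+923)%997=623 -> [454, 623]
L3: h(454,623)=(454*31+623)%997=739 -> [739]

Answer: 739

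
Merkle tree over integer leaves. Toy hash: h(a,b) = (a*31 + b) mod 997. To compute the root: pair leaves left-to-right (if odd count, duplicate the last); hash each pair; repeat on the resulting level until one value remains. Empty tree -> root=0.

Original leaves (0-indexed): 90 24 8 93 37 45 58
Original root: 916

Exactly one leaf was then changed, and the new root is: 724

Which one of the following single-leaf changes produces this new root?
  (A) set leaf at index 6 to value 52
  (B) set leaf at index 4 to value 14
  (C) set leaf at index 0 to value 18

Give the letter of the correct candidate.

Original leaves: [90, 24, 8, 93, 37, 45, 58]
Target new root: 724
Try each candidate change and compute the resulting root:
Candidate A: set leaf[6] = 52 -> leaves = [90, 24, 8, 93, 37, 45, 52]
  L0: [90, 24, 8, 93, 37, 45, 52]
  L1: h(90,24)=(90*31+24)%997=820 h(8,93)=(8*31+93)%997=341 h(37,45)=(37*31+45)%997=195 h(52,52)=(52*31+52)%997=667 -> [820, 341, 195, 667]
  L2: h(820,341)=(820*31+341)%997=836 h(195,667)=(195*31+667)%997=730 -> [836, 730]
  L3: h(836,730)=(836*31+730)%997=724 -> [724]
  root = 724 == target 724  ** MATCH **
Candidate B: set leaf[4] = 14 -> leaves = [90, 24, 8, 93, 14, 45, 58]
  L0: [90, 24, 8, 93, 14, 45, 58]
  L1: h(90,24)=(90*31+24)%997=820 h(8,93)=(8*31+93)%997=341 h(14,45)=(14*31+45)%997=479 h(58,58)=(58*31+58)%997=859 -> [820, 341, 479, 859]
  L2: h(820,341)=(820*31+341)%997=836 h(479,859)=(479*31+859)%997=753 -> [836, 753]
  L3: h(836,753)=(836*31+753)%997=747 -> [747]
  root = 747 != target 724
Candidate C: set leaf[0] = 18 -> leaves = [18, 24, 8, 93, 37, 45, 58]
  L0: [18, 24, 8, 93, 37, 45, 58]
  L1: h(18,24)=(18*31+24)%997=582 h(8,93)=(8*31+93)%997=341 h(37,45)=(37*31+45)%997=195 h(58,58)=(58*31+58)%997=859 -> [582, 341, 195, 859]
  L2: h(582,341)=(582*31+341)%997=437 h(195,859)=(195*31+859)%997=922 -> [437, 922]
  L3: h(437,922)=(437*31+922)%997=511 -> [511]
  root = 511 != target 724
Candidate A produces the target root.

Answer: A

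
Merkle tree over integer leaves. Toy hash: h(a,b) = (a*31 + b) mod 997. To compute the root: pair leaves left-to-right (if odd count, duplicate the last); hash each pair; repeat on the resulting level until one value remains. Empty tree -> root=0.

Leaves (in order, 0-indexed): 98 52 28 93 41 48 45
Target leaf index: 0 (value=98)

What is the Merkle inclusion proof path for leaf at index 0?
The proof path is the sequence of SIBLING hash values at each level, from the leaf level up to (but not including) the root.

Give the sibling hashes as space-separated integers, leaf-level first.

L0 (leaves): [98, 52, 28, 93, 41, 48, 45], target index=0
L1: h(98,52)=(98*31+52)%997=99 [pair 0] h(28,93)=(28*31+93)%997=961 [pair 1] h(41,48)=(41*31+48)%997=322 [pair 2] h(45,45)=(45*31+45)%997=443 [pair 3] -> [99, 961, 322, 443]
  Sibling for proof at L0: 52
L2: h(99,961)=(99*31+961)%997=42 [pair 0] h(322,443)=(322*31+443)%997=455 [pair 1] -> [42, 455]
  Sibling for proof at L1: 961
L3: h(42,455)=(42*31+455)%997=760 [pair 0] -> [760]
  Sibling for proof at L2: 455
Root: 760
Proof path (sibling hashes from leaf to root): [52, 961, 455]

Answer: 52 961 455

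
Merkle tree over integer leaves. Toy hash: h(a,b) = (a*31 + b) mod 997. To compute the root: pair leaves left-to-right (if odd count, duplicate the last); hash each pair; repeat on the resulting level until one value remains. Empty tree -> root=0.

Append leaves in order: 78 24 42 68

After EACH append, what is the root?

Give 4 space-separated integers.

Answer: 78 448 277 303

Derivation:
After append 78 (leaves=[78]):
  L0: [78]
  root=78
After append 24 (leaves=[78, 24]):
  L0: [78, 24]
  L1: h(78,24)=(78*31+24)%997=448 -> [448]
  root=448
After append 42 (leaves=[78, 24, 42]):
  L0: [78, 24, 42]
  L1: h(78,24)=(78*31+24)%997=448 h(42,42)=(42*31+42)%997=347 -> [448, 347]
  L2: h(448,347)=(448*31+347)%997=277 -> [277]
  root=277
After append 68 (leaves=[78, 24, 42, 68]):
  L0: [78, 24, 42, 68]
  L1: h(78,24)=(78*31+24)%997=448 h(42,68)=(42*31+68)%997=373 -> [448, 373]
  L2: h(448,373)=(448*31+373)%997=303 -> [303]
  root=303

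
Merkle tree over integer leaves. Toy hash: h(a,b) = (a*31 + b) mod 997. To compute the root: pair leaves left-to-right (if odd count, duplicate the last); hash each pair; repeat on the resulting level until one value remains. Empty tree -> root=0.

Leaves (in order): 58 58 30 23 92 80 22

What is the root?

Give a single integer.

Answer: 485

Derivation:
L0: [58, 58, 30, 23, 92, 80, 22]
L1: h(58,58)=(58*31+58)%997=859 h(30,23)=(30*31+23)%997=953 h(92,80)=(92*31+80)%997=938 h(22,22)=(22*31+22)%997=704 -> [859, 953, 938, 704]
L2: h(859,953)=(859*31+953)%997=663 h(938,704)=(938*31+704)%997=869 -> [663, 869]
L3: h(663,869)=(663*31+869)%997=485 -> [485]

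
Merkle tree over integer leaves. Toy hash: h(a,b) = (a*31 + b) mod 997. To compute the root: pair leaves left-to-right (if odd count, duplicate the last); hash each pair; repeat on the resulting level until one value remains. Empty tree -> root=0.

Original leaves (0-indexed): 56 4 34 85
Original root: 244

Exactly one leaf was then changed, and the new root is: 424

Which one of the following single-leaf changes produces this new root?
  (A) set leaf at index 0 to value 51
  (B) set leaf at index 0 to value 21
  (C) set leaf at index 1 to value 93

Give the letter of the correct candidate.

Answer: A

Derivation:
Original leaves: [56, 4, 34, 85]
Target new root: 424
Try each candidate change and compute the resulting root:
Candidate A: set leaf[0] = 51 -> leaves = [51, 4, 34, 85]
  L0: [51, 4, 34, 85]
  L1: h(51,4)=(51*31+4)%997=588 h(34,85)=(34*31+85)%997=142 -> [588, 142]
  L2: h(588,142)=(588*31+142)%997=424 -> [424]
  root = 424 == target 424  ** MATCH **
Candidate B: set leaf[0] = 21 -> leaves = [21, 4, 34, 85]
  L0: [21, 4, 34, 85]
  L1: h(21,4)=(21*31+4)%997=655 h(34,85)=(34*31+85)%997=142 -> [655, 142]
  L2: h(655,142)=(655*31+142)%997=507 -> [507]
  root = 507 != target 424
Candidate C: set leaf[1] = 93 -> leaves = [56, 93, 34, 85]
  L0: [56, 93, 34, 85]
  L1: h(56,93)=(56*31+93)%997=832 h(34,85)=(34*31+85)%997=142 -> [832, 142]
  L2: h(832,142)=(832*31+142)%997=12 -> [12]
  root = 12 != target 424
Candidate A produces the target root.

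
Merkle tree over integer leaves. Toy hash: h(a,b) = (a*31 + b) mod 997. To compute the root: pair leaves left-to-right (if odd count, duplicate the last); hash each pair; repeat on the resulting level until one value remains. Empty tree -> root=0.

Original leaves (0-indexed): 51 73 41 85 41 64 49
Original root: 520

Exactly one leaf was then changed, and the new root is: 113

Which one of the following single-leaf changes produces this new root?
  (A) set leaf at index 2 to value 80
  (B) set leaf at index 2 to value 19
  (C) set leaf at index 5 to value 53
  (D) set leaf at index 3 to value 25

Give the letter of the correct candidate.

Answer: A

Derivation:
Original leaves: [51, 73, 41, 85, 41, 64, 49]
Target new root: 113
Try each candidate change and compute the resulting root:
Candidate A: set leaf[2] = 80 -> leaves = [51, 73, 80, 85, 41, 64, 49]
  L0: [51, 73, 80, 85, 41, 64, 49]
  L1: h(51,73)=(51*31+73)%997=657 h(80,85)=(80*31+85)%997=571 h(41,64)=(41*31+64)%997=338 h(49,49)=(49*31+49)%997=571 -> [657, 571, 338, 571]
  L2: h(657,571)=(657*31+571)%997=1 h(338,571)=(338*31+571)%997=82 -> [1, 82]
  L3: h(1,82)=(1*31+82)%997=113 -> [113]
  root = 113 == target 113  ** MATCH **
Candidate B: set leaf[2] = 19 -> leaves = [51, 73, 19, 85, 41, 64, 49]
  L0: [51, 73, 19, 85, 41, 64, 49]
  L1: h(51,73)=(51*31+73)%997=657 h(19,85)=(19*31+85)%997=674 h(41,64)=(41*31+64)%997=338 h(49,49)=(49*31+49)%997=571 -> [657, 674, 338, 571]
  L2: h(657,674)=(657*31+674)%997=104 h(338,571)=(338*31+571)%997=82 -> [104, 82]
  L3: h(104,82)=(104*31+82)%997=315 -> [315]
  root = 315 != target 113
Candidate C: set leaf[5] = 53 -> leaves = [51, 73, 41, 85, 41, 53, 49]
  L0: [51, 73, 41, 85, 41, 53, 49]
  L1: h(51,73)=(51*31+73)%997=657 h(41,85)=(41*31+85)%997=359 h(41,53)=(41*31+53)%997=327 h(49,49)=(49*31+49)%997=571 -> [657, 359, 327, 571]
  L2: h(657,359)=(657*31+359)%997=786 h(327,571)=(327*31+571)%997=738 -> [786, 738]
  L3: h(786,738)=(786*31+738)%997=179 -> [179]
  root = 179 != target 113
Candidate D: set leaf[3] = 25 -> leaves = [51, 73, 41, 25, 41, 64, 49]
  L0: [51, 73, 41, 25, 41, 64, 49]
  L1: h(51,73)=(51*31+73)%997=657 h(41,25)=(41*31+25)%997=299 h(41,64)=(41*31+64)%997=338 h(49,49)=(49*31+49)%997=571 -> [657, 299, 338, 571]
  L2: h(657,299)=(657*31+299)%997=726 h(338,571)=(338*31+571)%997=82 -> [726, 82]
  L3: h(726,82)=(726*31+82)%997=654 -> [654]
  root = 654 != target 113
Candidate A produces the target root.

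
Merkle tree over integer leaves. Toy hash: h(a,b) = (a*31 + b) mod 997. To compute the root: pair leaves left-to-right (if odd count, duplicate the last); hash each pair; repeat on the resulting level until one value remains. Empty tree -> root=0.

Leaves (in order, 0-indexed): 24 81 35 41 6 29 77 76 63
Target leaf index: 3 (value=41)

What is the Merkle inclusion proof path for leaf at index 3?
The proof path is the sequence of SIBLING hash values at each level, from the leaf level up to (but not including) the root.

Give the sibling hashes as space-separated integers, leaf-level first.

Answer: 35 825 155 594

Derivation:
L0 (leaves): [24, 81, 35, 41, 6, 29, 77, 76, 63], target index=3
L1: h(24,81)=(24*31+81)%997=825 [pair 0] h(35,41)=(35*31+41)%997=129 [pair 1] h(6,29)=(6*31+29)%997=215 [pair 2] h(77,76)=(77*31+76)%997=469 [pair 3] h(63,63)=(63*31+63)%997=22 [pair 4] -> [825, 129, 215, 469, 22]
  Sibling for proof at L0: 35
L2: h(825,129)=(825*31+129)%997=779 [pair 0] h(215,469)=(215*31+469)%997=155 [pair 1] h(22,22)=(22*31+22)%997=704 [pair 2] -> [779, 155, 704]
  Sibling for proof at L1: 825
L3: h(779,155)=(779*31+155)%997=376 [pair 0] h(704,704)=(704*31+704)%997=594 [pair 1] -> [376, 594]
  Sibling for proof at L2: 155
L4: h(376,594)=(376*31+594)%997=286 [pair 0] -> [286]
  Sibling for proof at L3: 594
Root: 286
Proof path (sibling hashes from leaf to root): [35, 825, 155, 594]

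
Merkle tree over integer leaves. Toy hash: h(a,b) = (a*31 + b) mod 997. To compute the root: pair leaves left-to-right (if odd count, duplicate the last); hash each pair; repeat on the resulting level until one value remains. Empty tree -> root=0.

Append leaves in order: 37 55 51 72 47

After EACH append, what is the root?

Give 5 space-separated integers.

After append 37 (leaves=[37]):
  L0: [37]
  root=37
After append 55 (leaves=[37, 55]):
  L0: [37, 55]
  L1: h(37,55)=(37*31+55)%997=205 -> [205]
  root=205
After append 51 (leaves=[37, 55, 51]):
  L0: [37, 55, 51]
  L1: h(37,55)=(37*31+55)%997=205 h(51,51)=(51*31+51)%997=635 -> [205, 635]
  L2: h(205,635)=(205*31+635)%997=11 -> [11]
  root=11
After append 72 (leaves=[37, 55, 51, 72]):
  L0: [37, 55, 51, 72]
  L1: h(37,55)=(37*31+55)%997=205 h(51,72)=(51*31+72)%997=656 -> [205, 656]
  L2: h(205,656)=(205*31+656)%997=32 -> [32]
  root=32
After append 47 (leaves=[37, 55, 51, 72, 47]):
  L0: [37, 55, 51, 72, 47]
  L1: h(37,55)=(37*31+55)%997=205 h(51,72)=(51*31+72)%997=656 h(47,47)=(47*31+47)%997=507 -> [205, 656, 507]
  L2: h(205,656)=(205*31+656)%997=32 h(507,507)=(507*31+507)%997=272 -> [32, 272]
  L3: h(32,272)=(32*31+272)%997=267 -> [267]
  root=267

Answer: 37 205 11 32 267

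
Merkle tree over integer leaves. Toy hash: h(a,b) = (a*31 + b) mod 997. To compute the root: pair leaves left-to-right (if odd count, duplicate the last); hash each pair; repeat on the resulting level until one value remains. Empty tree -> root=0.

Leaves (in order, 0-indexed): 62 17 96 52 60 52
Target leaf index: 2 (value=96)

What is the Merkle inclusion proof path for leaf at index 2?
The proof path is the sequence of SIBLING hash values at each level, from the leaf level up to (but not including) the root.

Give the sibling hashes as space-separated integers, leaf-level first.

L0 (leaves): [62, 17, 96, 52, 60, 52], target index=2
L1: h(62,17)=(62*31+17)%997=942 [pair 0] h(96,52)=(96*31+52)%997=37 [pair 1] h(60,52)=(60*31+52)%997=915 [pair 2] -> [942, 37, 915]
  Sibling for proof at L0: 52
L2: h(942,37)=(942*31+37)%997=326 [pair 0] h(915,915)=(915*31+915)%997=367 [pair 1] -> [326, 367]
  Sibling for proof at L1: 942
L3: h(326,367)=(326*31+367)%997=503 [pair 0] -> [503]
  Sibling for proof at L2: 367
Root: 503
Proof path (sibling hashes from leaf to root): [52, 942, 367]

Answer: 52 942 367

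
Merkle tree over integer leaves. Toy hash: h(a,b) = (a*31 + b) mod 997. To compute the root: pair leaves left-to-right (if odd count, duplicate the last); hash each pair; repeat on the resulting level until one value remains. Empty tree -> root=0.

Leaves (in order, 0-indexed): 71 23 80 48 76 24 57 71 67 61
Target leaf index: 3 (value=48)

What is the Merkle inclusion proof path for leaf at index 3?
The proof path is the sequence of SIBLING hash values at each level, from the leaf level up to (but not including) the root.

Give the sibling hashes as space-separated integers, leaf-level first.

Answer: 80 230 843 897

Derivation:
L0 (leaves): [71, 23, 80, 48, 76, 24, 57, 71, 67, 61], target index=3
L1: h(71,23)=(71*31+23)%997=230 [pair 0] h(80,48)=(80*31+48)%997=534 [pair 1] h(76,24)=(76*31+24)%997=386 [pair 2] h(57,71)=(57*31+71)%997=841 [pair 3] h(67,61)=(67*31+61)%997=144 [pair 4] -> [230, 534, 386, 841, 144]
  Sibling for proof at L0: 80
L2: h(230,534)=(230*31+534)%997=685 [pair 0] h(386,841)=(386*31+841)%997=843 [pair 1] h(144,144)=(144*31+144)%997=620 [pair 2] -> [685, 843, 620]
  Sibling for proof at L1: 230
L3: h(685,843)=(685*31+843)%997=144 [pair 0] h(620,620)=(620*31+620)%997=897 [pair 1] -> [144, 897]
  Sibling for proof at L2: 843
L4: h(144,897)=(144*31+897)%997=376 [pair 0] -> [376]
  Sibling for proof at L3: 897
Root: 376
Proof path (sibling hashes from leaf to root): [80, 230, 843, 897]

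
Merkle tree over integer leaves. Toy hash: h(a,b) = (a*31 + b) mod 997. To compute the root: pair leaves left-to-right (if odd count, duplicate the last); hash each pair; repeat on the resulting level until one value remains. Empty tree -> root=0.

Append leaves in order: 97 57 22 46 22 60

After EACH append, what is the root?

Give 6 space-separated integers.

Answer: 97 73 973 0 594 813

Derivation:
After append 97 (leaves=[97]):
  L0: [97]
  root=97
After append 57 (leaves=[97, 57]):
  L0: [97, 57]
  L1: h(97,57)=(97*31+57)%997=73 -> [73]
  root=73
After append 22 (leaves=[97, 57, 22]):
  L0: [97, 57, 22]
  L1: h(97,57)=(97*31+57)%997=73 h(22,22)=(22*31+22)%997=704 -> [73, 704]
  L2: h(73,704)=(73*31+704)%997=973 -> [973]
  root=973
After append 46 (leaves=[97, 57, 22, 46]):
  L0: [97, 57, 22, 46]
  L1: h(97,57)=(97*31+57)%997=73 h(22,46)=(22*31+46)%997=728 -> [73, 728]
  L2: h(73,728)=(73*31+728)%997=0 -> [0]
  root=0
After append 22 (leaves=[97, 57, 22, 46, 22]):
  L0: [97, 57, 22, 46, 22]
  L1: h(97,57)=(97*31+57)%997=73 h(22,46)=(22*31+46)%997=728 h(22,22)=(22*31+22)%997=704 -> [73, 728, 704]
  L2: h(73,728)=(73*31+728)%997=0 h(704,704)=(704*31+704)%997=594 -> [0, 594]
  L3: h(0,594)=(0*31+594)%997=594 -> [594]
  root=594
After append 60 (leaves=[97, 57, 22, 46, 22, 60]):
  L0: [97, 57, 22, 46, 22, 60]
  L1: h(97,57)=(97*31+57)%997=73 h(22,46)=(22*31+46)%997=728 h(22,60)=(22*31+60)%997=742 -> [73, 728, 742]
  L2: h(73,728)=(73*31+728)%997=0 h(742,742)=(742*31+742)%997=813 -> [0, 813]
  L3: h(0,813)=(0*31+813)%997=813 -> [813]
  root=813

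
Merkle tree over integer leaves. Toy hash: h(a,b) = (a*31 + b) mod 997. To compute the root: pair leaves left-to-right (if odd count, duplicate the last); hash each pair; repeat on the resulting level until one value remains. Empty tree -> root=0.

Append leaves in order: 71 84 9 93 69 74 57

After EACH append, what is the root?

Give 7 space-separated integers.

Answer: 71 291 336 420 925 88 696

Derivation:
After append 71 (leaves=[71]):
  L0: [71]
  root=71
After append 84 (leaves=[71, 84]):
  L0: [71, 84]
  L1: h(71,84)=(71*31+84)%997=291 -> [291]
  root=291
After append 9 (leaves=[71, 84, 9]):
  L0: [71, 84, 9]
  L1: h(71,84)=(71*31+84)%997=291 h(9,9)=(9*31+9)%997=288 -> [291, 288]
  L2: h(291,288)=(291*31+288)%997=336 -> [336]
  root=336
After append 93 (leaves=[71, 84, 9, 93]):
  L0: [71, 84, 9, 93]
  L1: h(71,84)=(71*31+84)%997=291 h(9,93)=(9*31+93)%997=372 -> [291, 372]
  L2: h(291,372)=(291*31+372)%997=420 -> [420]
  root=420
After append 69 (leaves=[71, 84, 9, 93, 69]):
  L0: [71, 84, 9, 93, 69]
  L1: h(71,84)=(71*31+84)%997=291 h(9,93)=(9*31+93)%997=372 h(69,69)=(69*31+69)%997=214 -> [291, 372, 214]
  L2: h(291,372)=(291*31+372)%997=420 h(214,214)=(214*31+214)%997=866 -> [420, 866]
  L3: h(420,866)=(420*31+866)%997=925 -> [925]
  root=925
After append 74 (leaves=[71, 84, 9, 93, 69, 74]):
  L0: [71, 84, 9, 93, 69, 74]
  L1: h(71,84)=(71*31+84)%997=291 h(9,93)=(9*31+93)%997=372 h(69,74)=(69*31+74)%997=219 -> [291, 372, 219]
  L2: h(291,372)=(291*31+372)%997=420 h(219,219)=(219*31+219)%997=29 -> [420, 29]
  L3: h(420,29)=(420*31+29)%997=88 -> [88]
  root=88
After append 57 (leaves=[71, 84, 9, 93, 69, 74, 57]):
  L0: [71, 84, 9, 93, 69, 74, 57]
  L1: h(71,84)=(71*31+84)%997=291 h(9,93)=(9*31+93)%997=372 h(69,74)=(69*31+74)%997=219 h(57,57)=(57*31+57)%997=827 -> [291, 372, 219, 827]
  L2: h(291,372)=(291*31+372)%997=420 h(219,827)=(219*31+827)%997=637 -> [420, 637]
  L3: h(420,637)=(420*31+637)%997=696 -> [696]
  root=696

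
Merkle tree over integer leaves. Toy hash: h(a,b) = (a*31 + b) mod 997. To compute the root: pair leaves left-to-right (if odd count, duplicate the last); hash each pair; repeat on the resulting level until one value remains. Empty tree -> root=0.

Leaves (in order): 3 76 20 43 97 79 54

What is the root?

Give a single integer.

L0: [3, 76, 20, 43, 97, 79, 54]
L1: h(3,76)=(3*31+76)%997=169 h(20,43)=(20*31+43)%997=663 h(97,79)=(97*31+79)%997=95 h(54,54)=(54*31+54)%997=731 -> [169, 663, 95, 731]
L2: h(169,663)=(169*31+663)%997=917 h(95,731)=(95*31+731)%997=685 -> [917, 685]
L3: h(917,685)=(917*31+685)%997=199 -> [199]

Answer: 199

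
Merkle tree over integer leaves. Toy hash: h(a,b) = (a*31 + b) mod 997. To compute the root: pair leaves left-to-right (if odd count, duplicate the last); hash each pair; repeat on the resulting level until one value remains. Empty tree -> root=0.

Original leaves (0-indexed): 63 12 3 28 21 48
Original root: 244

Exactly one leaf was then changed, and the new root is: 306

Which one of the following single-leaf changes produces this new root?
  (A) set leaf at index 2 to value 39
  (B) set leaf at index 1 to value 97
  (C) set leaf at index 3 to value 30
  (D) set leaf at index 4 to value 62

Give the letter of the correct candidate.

Answer: C

Derivation:
Original leaves: [63, 12, 3, 28, 21, 48]
Target new root: 306
Try each candidate change and compute the resulting root:
Candidate A: set leaf[2] = 39 -> leaves = [63, 12, 39, 28, 21, 48]
  L0: [63, 12, 39, 28, 21, 48]
  L1: h(63,12)=(63*31+12)%997=968 h(39,28)=(39*31+28)%997=240 h(21,48)=(21*31+48)%997=699 -> [968, 240, 699]
  L2: h(968,240)=(968*31+240)%997=338 h(699,699)=(699*31+699)%997=434 -> [338, 434]
  L3: h(338,434)=(338*31+434)%997=942 -> [942]
  root = 942 != target 306
Candidate B: set leaf[1] = 97 -> leaves = [63, 97, 3, 28, 21, 48]
  L0: [63, 97, 3, 28, 21, 48]
  L1: h(63,97)=(63*31+97)%997=56 h(3,28)=(3*31+28)%997=121 h(21,48)=(21*31+48)%997=699 -> [56, 121, 699]
  L2: h(56,121)=(56*31+121)%997=860 h(699,699)=(699*31+699)%997=434 -> [860, 434]
  L3: h(860,434)=(860*31+434)%997=175 -> [175]
  root = 175 != target 306
Candidate C: set leaf[3] = 30 -> leaves = [63, 12, 3, 30, 21, 48]
  L0: [63, 12, 3, 30, 21, 48]
  L1: h(63,12)=(63*31+12)%997=968 h(3,30)=(3*31+30)%997=123 h(21,48)=(21*31+48)%997=699 -> [968, 123, 699]
  L2: h(968,123)=(968*31+123)%997=221 h(699,699)=(699*31+699)%997=434 -> [221, 434]
  L3: h(221,434)=(221*31+434)%997=306 -> [306]
  root = 306 == target 306  ** MATCH **
Candidate D: set leaf[4] = 62 -> leaves = [63, 12, 3, 28, 62, 48]
  L0: [63, 12, 3, 28, 62, 48]
  L1: h(63,12)=(63*31+12)%997=968 h(3,28)=(3*31+28)%997=121 h(62,48)=(62*31+48)%997=973 -> [968, 121, 973]
  L2: h(968,121)=(968*31+121)%997=219 h(973,973)=(973*31+973)%997=229 -> [219, 229]
  L3: h(219,229)=(219*31+229)%997=39 -> [39]
  root = 39 != target 306
Candidate C produces the target root.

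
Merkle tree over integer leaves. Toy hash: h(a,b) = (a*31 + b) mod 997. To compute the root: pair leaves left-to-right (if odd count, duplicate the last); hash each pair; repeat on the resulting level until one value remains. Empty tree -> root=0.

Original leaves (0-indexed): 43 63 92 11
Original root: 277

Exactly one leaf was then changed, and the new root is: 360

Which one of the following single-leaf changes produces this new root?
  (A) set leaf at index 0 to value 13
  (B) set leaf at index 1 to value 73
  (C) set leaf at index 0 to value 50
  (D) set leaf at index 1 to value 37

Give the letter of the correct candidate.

Answer: A

Derivation:
Original leaves: [43, 63, 92, 11]
Target new root: 360
Try each candidate change and compute the resulting root:
Candidate A: set leaf[0] = 13 -> leaves = [13, 63, 92, 11]
  L0: [13, 63, 92, 11]
  L1: h(13,63)=(13*31+63)%997=466 h(92,11)=(92*31+11)%997=869 -> [466, 869]
  L2: h(466,869)=(466*31+869)%997=360 -> [360]
  root = 360 == target 360  ** MATCH **
Candidate B: set leaf[1] = 73 -> leaves = [43, 73, 92, 11]
  L0: [43, 73, 92, 11]
  L1: h(43,73)=(43*31+73)%997=409 h(92,11)=(92*31+11)%997=869 -> [409, 869]
  L2: h(409,869)=(409*31+869)%997=587 -> [587]
  root = 587 != target 360
Candidate C: set leaf[0] = 50 -> leaves = [50, 63, 92, 11]
  L0: [50, 63, 92, 11]
  L1: h(50,63)=(50*31+63)%997=616 h(92,11)=(92*31+11)%997=869 -> [616, 869]
  L2: h(616,869)=(616*31+869)%997=25 -> [25]
  root = 25 != target 360
Candidate D: set leaf[1] = 37 -> leaves = [43, 37, 92, 11]
  L0: [43, 37, 92, 11]
  L1: h(43,37)=(43*31+37)%997=373 h(92,11)=(92*31+11)%997=869 -> [373, 869]
  L2: h(373,869)=(373*31+869)%997=468 -> [468]
  root = 468 != target 360
Candidate A produces the target root.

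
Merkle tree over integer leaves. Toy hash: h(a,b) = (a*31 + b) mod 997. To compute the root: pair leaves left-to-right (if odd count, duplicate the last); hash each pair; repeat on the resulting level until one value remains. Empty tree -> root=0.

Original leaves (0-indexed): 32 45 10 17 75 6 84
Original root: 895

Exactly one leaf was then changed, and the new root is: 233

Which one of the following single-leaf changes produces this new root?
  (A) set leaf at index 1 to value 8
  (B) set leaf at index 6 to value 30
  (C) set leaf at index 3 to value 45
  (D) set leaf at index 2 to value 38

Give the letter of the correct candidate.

Answer: A

Derivation:
Original leaves: [32, 45, 10, 17, 75, 6, 84]
Target new root: 233
Try each candidate change and compute the resulting root:
Candidate A: set leaf[1] = 8 -> leaves = [32, 8, 10, 17, 75, 6, 84]
  L0: [32, 8, 10, 17, 75, 6, 84]
  L1: h(32,8)=(32*31+8)%997=3 h(10,17)=(10*31+17)%997=327 h(75,6)=(75*31+6)%997=337 h(84,84)=(84*31+84)%997=694 -> [3, 327, 337, 694]
  L2: h(3,327)=(3*31+327)%997=420 h(337,694)=(337*31+694)%997=174 -> [420, 174]
  L3: h(420,174)=(420*31+174)%997=233 -> [233]
  root = 233 == target 233  ** MATCH **
Candidate B: set leaf[6] = 30 -> leaves = [32, 45, 10, 17, 75, 6, 30]
  L0: [32, 45, 10, 17, 75, 6, 30]
  L1: h(32,45)=(32*31+45)%997=40 h(10,17)=(10*31+17)%997=327 h(75,6)=(75*31+6)%997=337 h(30,30)=(30*31+30)%997=960 -> [40, 327, 337, 960]
  L2: h(40,327)=(40*31+327)%997=570 h(337,960)=(337*31+960)%997=440 -> [570, 440]
  L3: h(570,440)=(570*31+440)%997=164 -> [164]
  root = 164 != target 233
Candidate C: set leaf[3] = 45 -> leaves = [32, 45, 10, 45, 75, 6, 84]
  L0: [32, 45, 10, 45, 75, 6, 84]
  L1: h(32,45)=(32*31+45)%997=40 h(10,45)=(10*31+45)%997=355 h(75,6)=(75*31+6)%997=337 h(84,84)=(84*31+84)%997=694 -> [40, 355, 337, 694]
  L2: h(40,355)=(40*31+355)%997=598 h(337,694)=(337*31+694)%997=174 -> [598, 174]
  L3: h(598,174)=(598*31+174)%997=766 -> [766]
  root = 766 != target 233
Candidate D: set leaf[2] = 38 -> leaves = [32, 45, 38, 17, 75, 6, 84]
  L0: [32, 45, 38, 17, 75, 6, 84]
  L1: h(32,45)=(32*31+45)%997=40 h(38,17)=(38*31+17)%997=198 h(75,6)=(75*31+6)%997=337 h(84,84)=(84*31+84)%997=694 -> [40, 198, 337, 694]
  L2: h(40,198)=(40*31+198)%997=441 h(337,694)=(337*31+694)%997=174 -> [441, 174]
  L3: h(441,174)=(441*31+174)%997=884 -> [884]
  root = 884 != target 233
Candidate A produces the target root.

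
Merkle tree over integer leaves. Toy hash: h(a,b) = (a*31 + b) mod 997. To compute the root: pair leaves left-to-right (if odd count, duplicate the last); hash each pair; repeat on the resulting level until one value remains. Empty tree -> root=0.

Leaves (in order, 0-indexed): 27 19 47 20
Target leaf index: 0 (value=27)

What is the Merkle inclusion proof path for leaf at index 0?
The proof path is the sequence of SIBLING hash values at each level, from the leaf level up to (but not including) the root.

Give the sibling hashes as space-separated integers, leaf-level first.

Answer: 19 480

Derivation:
L0 (leaves): [27, 19, 47, 20], target index=0
L1: h(27,19)=(27*31+19)%997=856 [pair 0] h(47,20)=(47*31+20)%997=480 [pair 1] -> [856, 480]
  Sibling for proof at L0: 19
L2: h(856,480)=(856*31+480)%997=97 [pair 0] -> [97]
  Sibling for proof at L1: 480
Root: 97
Proof path (sibling hashes from leaf to root): [19, 480]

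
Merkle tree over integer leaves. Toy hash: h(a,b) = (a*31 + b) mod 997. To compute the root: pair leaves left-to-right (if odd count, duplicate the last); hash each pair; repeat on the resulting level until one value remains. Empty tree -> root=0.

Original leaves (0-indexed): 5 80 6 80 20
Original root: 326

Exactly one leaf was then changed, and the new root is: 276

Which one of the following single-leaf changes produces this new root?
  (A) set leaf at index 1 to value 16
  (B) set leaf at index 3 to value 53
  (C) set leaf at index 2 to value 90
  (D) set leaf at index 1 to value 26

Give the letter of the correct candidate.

Answer: D

Derivation:
Original leaves: [5, 80, 6, 80, 20]
Target new root: 276
Try each candidate change and compute the resulting root:
Candidate A: set leaf[1] = 16 -> leaves = [5, 16, 6, 80, 20]
  L0: [5, 16, 6, 80, 20]
  L1: h(5,16)=(5*31+16)%997=171 h(6,80)=(6*31+80)%997=266 h(20,20)=(20*31+20)%997=640 -> [171, 266, 640]
  L2: h(171,266)=(171*31+266)%997=582 h(640,640)=(640*31+640)%997=540 -> [582, 540]
  L3: h(582,540)=(582*31+540)%997=636 -> [636]
  root = 636 != target 276
Candidate B: set leaf[3] = 53 -> leaves = [5, 80, 6, 53, 20]
  L0: [5, 80, 6, 53, 20]
  L1: h(5,80)=(5*31+80)%997=235 h(6,53)=(6*31+53)%997=239 h(20,20)=(20*31+20)%997=640 -> [235, 239, 640]
  L2: h(235,239)=(235*31+239)%997=545 h(640,640)=(640*31+640)%997=540 -> [545, 540]
  L3: h(545,540)=(545*31+540)%997=486 -> [486]
  root = 486 != target 276
Candidate C: set leaf[2] = 90 -> leaves = [5, 80, 90, 80, 20]
  L0: [5, 80, 90, 80, 20]
  L1: h(5,80)=(5*31+80)%997=235 h(90,80)=(90*31+80)%997=876 h(20,20)=(20*31+20)%997=640 -> [235, 876, 640]
  L2: h(235,876)=(235*31+876)%997=185 h(640,640)=(640*31+640)%997=540 -> [185, 540]
  L3: h(185,540)=(185*31+540)%997=293 -> [293]
  root = 293 != target 276
Candidate D: set leaf[1] = 26 -> leaves = [5, 26, 6, 80, 20]
  L0: [5, 26, 6, 80, 20]
  L1: h(5,26)=(5*31+26)%997=181 h(6,80)=(6*31+80)%997=266 h(20,20)=(20*31+20)%997=640 -> [181, 266, 640]
  L2: h(181,266)=(181*31+266)%997=892 h(640,640)=(640*31+640)%997=540 -> [892, 540]
  L3: h(892,540)=(892*31+540)%997=276 -> [276]
  root = 276 == target 276  ** MATCH **
Candidate D produces the target root.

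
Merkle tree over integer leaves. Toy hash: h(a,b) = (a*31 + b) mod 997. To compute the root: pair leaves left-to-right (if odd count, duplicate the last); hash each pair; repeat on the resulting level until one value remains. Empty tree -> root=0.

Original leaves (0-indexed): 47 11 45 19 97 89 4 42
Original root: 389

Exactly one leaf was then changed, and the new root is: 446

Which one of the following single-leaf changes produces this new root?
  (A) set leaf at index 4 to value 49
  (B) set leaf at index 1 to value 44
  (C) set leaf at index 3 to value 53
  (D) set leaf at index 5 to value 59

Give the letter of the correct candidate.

Original leaves: [47, 11, 45, 19, 97, 89, 4, 42]
Target new root: 446
Try each candidate change and compute the resulting root:
Candidate A: set leaf[4] = 49 -> leaves = [47, 11, 45, 19, 49, 89, 4, 42]
  L0: [47, 11, 45, 19, 49, 89, 4, 42]
  L1: h(47,11)=(47*31+11)%997=471 h(45,19)=(45*31+19)%997=417 h(49,89)=(49*31+89)%997=611 h(4,42)=(4*31+42)%997=166 -> [471, 417, 611, 166]
  L2: h(471,417)=(471*31+417)%997=63 h(611,166)=(611*31+166)%997=164 -> [63, 164]
  L3: h(63,164)=(63*31+164)%997=123 -> [123]
  root = 123 != target 446
Candidate B: set leaf[1] = 44 -> leaves = [47, 44, 45, 19, 97, 89, 4, 42]
  L0: [47, 44, 45, 19, 97, 89, 4, 42]
  L1: h(47,44)=(47*31+44)%997=504 h(45,19)=(45*31+19)%997=417 h(97,89)=(97*31+89)%997=105 h(4,42)=(4*31+42)%997=166 -> [504, 417, 105, 166]
  L2: h(504,417)=(504*31+417)%997=89 h(105,166)=(105*31+166)%997=430 -> [89, 430]
  L3: h(89,430)=(89*31+430)%997=198 -> [198]
  root = 198 != target 446
Candidate C: set leaf[3] = 53 -> leaves = [47, 11, 45, 53, 97, 89, 4, 42]
  L0: [47, 11, 45, 53, 97, 89, 4, 42]
  L1: h(47,11)=(47*31+11)%997=471 h(45,53)=(45*31+53)%997=451 h(97,89)=(97*31+89)%997=105 h(4,42)=(4*31+42)%997=166 -> [471, 451, 105, 166]
  L2: h(471,451)=(471*31+451)%997=97 h(105,166)=(105*31+166)%997=430 -> [97, 430]
  L3: h(97,430)=(97*31+430)%997=446 -> [446]
  root = 446 == target 446  ** MATCH **
Candidate D: set leaf[5] = 59 -> leaves = [47, 11, 45, 19, 97, 59, 4, 42]
  L0: [47, 11, 45, 19, 97, 59, 4, 42]
  L1: h(47,11)=(47*31+11)%997=471 h(45,19)=(45*31+19)%997=417 h(97,59)=(97*31+59)%997=75 h(4,42)=(4*31+42)%997=166 -> [471, 417, 75, 166]
  L2: h(471,417)=(471*31+417)%997=63 h(75,166)=(75*31+166)%997=497 -> [63, 497]
  L3: h(63,497)=(63*31+497)%997=456 -> [456]
  root = 456 != target 446
Candidate C produces the target root.

Answer: C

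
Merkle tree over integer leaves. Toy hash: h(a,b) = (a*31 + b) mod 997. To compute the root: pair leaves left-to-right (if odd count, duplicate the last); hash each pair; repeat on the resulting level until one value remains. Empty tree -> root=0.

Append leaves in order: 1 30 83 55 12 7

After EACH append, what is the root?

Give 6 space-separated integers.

After append 1 (leaves=[1]):
  L0: [1]
  root=1
After append 30 (leaves=[1, 30]):
  L0: [1, 30]
  L1: h(1,30)=(1*31+30)%997=61 -> [61]
  root=61
After append 83 (leaves=[1, 30, 83]):
  L0: [1, 30, 83]
  L1: h(1,30)=(1*31+30)%997=61 h(83,83)=(83*31+83)%997=662 -> [61, 662]
  L2: h(61,662)=(61*31+662)%997=559 -> [559]
  root=559
After append 55 (leaves=[1, 30, 83, 55]):
  L0: [1, 30, 83, 55]
  L1: h(1,30)=(1*31+30)%997=61 h(83,55)=(83*31+55)%997=634 -> [61, 634]
  L2: h(61,634)=(61*31+634)%997=531 -> [531]
  root=531
After append 12 (leaves=[1, 30, 83, 55, 12]):
  L0: [1, 30, 83, 55, 12]
  L1: h(1,30)=(1*31+30)%997=61 h(83,55)=(83*31+55)%997=634 h(12,12)=(12*31+12)%997=384 -> [61, 634, 384]
  L2: h(61,634)=(61*31+634)%997=531 h(384,384)=(384*31+384)%997=324 -> [531, 324]
  L3: h(531,324)=(531*31+324)%997=833 -> [833]
  root=833
After append 7 (leaves=[1, 30, 83, 55, 12, 7]):
  L0: [1, 30, 83, 55, 12, 7]
  L1: h(1,30)=(1*31+30)%997=61 h(83,55)=(83*31+55)%997=634 h(12,7)=(12*31+7)%997=379 -> [61, 634, 379]
  L2: h(61,634)=(61*31+634)%997=531 h(379,379)=(379*31+379)%997=164 -> [531, 164]
  L3: h(531,164)=(531*31+164)%997=673 -> [673]
  root=673

Answer: 1 61 559 531 833 673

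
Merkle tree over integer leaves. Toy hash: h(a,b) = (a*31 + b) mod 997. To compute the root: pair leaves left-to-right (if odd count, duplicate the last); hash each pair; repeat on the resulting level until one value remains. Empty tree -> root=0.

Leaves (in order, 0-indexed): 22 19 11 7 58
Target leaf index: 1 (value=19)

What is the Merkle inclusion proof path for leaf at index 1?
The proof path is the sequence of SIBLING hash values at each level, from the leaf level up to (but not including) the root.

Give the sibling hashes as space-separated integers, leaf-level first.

Answer: 22 348 569

Derivation:
L0 (leaves): [22, 19, 11, 7, 58], target index=1
L1: h(22,19)=(22*31+19)%997=701 [pair 0] h(11,7)=(11*31+7)%997=348 [pair 1] h(58,58)=(58*31+58)%997=859 [pair 2] -> [701, 348, 859]
  Sibling for proof at L0: 22
L2: h(701,348)=(701*31+348)%997=145 [pair 0] h(859,859)=(859*31+859)%997=569 [pair 1] -> [145, 569]
  Sibling for proof at L1: 348
L3: h(145,569)=(145*31+569)%997=79 [pair 0] -> [79]
  Sibling for proof at L2: 569
Root: 79
Proof path (sibling hashes from leaf to root): [22, 348, 569]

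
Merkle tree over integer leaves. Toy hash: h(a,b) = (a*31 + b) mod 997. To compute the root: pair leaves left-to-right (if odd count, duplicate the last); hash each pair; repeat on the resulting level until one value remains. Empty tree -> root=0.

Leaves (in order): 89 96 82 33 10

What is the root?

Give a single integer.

L0: [89, 96, 82, 33, 10]
L1: h(89,96)=(89*31+96)%997=861 h(82,33)=(82*31+33)%997=581 h(10,10)=(10*31+10)%997=320 -> [861, 581, 320]
L2: h(861,581)=(861*31+581)%997=353 h(320,320)=(320*31+320)%997=270 -> [353, 270]
L3: h(353,270)=(353*31+270)%997=246 -> [246]

Answer: 246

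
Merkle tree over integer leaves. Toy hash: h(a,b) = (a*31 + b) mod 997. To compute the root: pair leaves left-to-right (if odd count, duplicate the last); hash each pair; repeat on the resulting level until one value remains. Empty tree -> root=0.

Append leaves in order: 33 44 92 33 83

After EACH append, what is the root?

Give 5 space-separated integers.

Answer: 33 70 129 70 423

Derivation:
After append 33 (leaves=[33]):
  L0: [33]
  root=33
After append 44 (leaves=[33, 44]):
  L0: [33, 44]
  L1: h(33,44)=(33*31+44)%997=70 -> [70]
  root=70
After append 92 (leaves=[33, 44, 92]):
  L0: [33, 44, 92]
  L1: h(33,44)=(33*31+44)%997=70 h(92,92)=(92*31+92)%997=950 -> [70, 950]
  L2: h(70,950)=(70*31+950)%997=129 -> [129]
  root=129
After append 33 (leaves=[33, 44, 92, 33]):
  L0: [33, 44, 92, 33]
  L1: h(33,44)=(33*31+44)%997=70 h(92,33)=(92*31+33)%997=891 -> [70, 891]
  L2: h(70,891)=(70*31+891)%997=70 -> [70]
  root=70
After append 83 (leaves=[33, 44, 92, 33, 83]):
  L0: [33, 44, 92, 33, 83]
  L1: h(33,44)=(33*31+44)%997=70 h(92,33)=(92*31+33)%997=891 h(83,83)=(83*31+83)%997=662 -> [70, 891, 662]
  L2: h(70,891)=(70*31+891)%997=70 h(662,662)=(662*31+662)%997=247 -> [70, 247]
  L3: h(70,247)=(70*31+247)%997=423 -> [423]
  root=423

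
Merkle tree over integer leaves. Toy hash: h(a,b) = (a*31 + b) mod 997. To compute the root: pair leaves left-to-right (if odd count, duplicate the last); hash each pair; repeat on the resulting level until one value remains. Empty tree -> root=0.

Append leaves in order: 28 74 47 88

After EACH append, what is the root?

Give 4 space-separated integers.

Answer: 28 942 796 837

Derivation:
After append 28 (leaves=[28]):
  L0: [28]
  root=28
After append 74 (leaves=[28, 74]):
  L0: [28, 74]
  L1: h(28,74)=(28*31+74)%997=942 -> [942]
  root=942
After append 47 (leaves=[28, 74, 47]):
  L0: [28, 74, 47]
  L1: h(28,74)=(28*31+74)%997=942 h(47,47)=(47*31+47)%997=507 -> [942, 507]
  L2: h(942,507)=(942*31+507)%997=796 -> [796]
  root=796
After append 88 (leaves=[28, 74, 47, 88]):
  L0: [28, 74, 47, 88]
  L1: h(28,74)=(28*31+74)%997=942 h(47,88)=(47*31+88)%997=548 -> [942, 548]
  L2: h(942,548)=(942*31+548)%997=837 -> [837]
  root=837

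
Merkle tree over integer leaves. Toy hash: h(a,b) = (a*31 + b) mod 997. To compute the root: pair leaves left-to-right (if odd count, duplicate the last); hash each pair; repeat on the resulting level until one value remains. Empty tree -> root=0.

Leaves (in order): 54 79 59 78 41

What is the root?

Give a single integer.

L0: [54, 79, 59, 78, 41]
L1: h(54,79)=(54*31+79)%997=756 h(59,78)=(59*31+78)%997=910 h(41,41)=(41*31+41)%997=315 -> [756, 910, 315]
L2: h(756,910)=(756*31+910)%997=418 h(315,315)=(315*31+315)%997=110 -> [418, 110]
L3: h(418,110)=(418*31+110)%997=107 -> [107]

Answer: 107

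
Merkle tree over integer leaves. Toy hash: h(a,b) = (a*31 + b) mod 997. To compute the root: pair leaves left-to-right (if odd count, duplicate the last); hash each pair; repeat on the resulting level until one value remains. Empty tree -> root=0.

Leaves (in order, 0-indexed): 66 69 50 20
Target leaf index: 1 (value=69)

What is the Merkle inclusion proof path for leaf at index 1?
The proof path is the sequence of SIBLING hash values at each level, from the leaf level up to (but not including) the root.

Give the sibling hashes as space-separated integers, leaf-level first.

Answer: 66 573

Derivation:
L0 (leaves): [66, 69, 50, 20], target index=1
L1: h(66,69)=(66*31+69)%997=121 [pair 0] h(50,20)=(50*31+20)%997=573 [pair 1] -> [121, 573]
  Sibling for proof at L0: 66
L2: h(121,573)=(121*31+573)%997=336 [pair 0] -> [336]
  Sibling for proof at L1: 573
Root: 336
Proof path (sibling hashes from leaf to root): [66, 573]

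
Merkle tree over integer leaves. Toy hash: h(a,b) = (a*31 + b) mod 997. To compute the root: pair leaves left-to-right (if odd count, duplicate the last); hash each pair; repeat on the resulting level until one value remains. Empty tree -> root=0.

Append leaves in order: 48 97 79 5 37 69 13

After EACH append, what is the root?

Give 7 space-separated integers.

Answer: 48 588 816 742 73 100 297

Derivation:
After append 48 (leaves=[48]):
  L0: [48]
  root=48
After append 97 (leaves=[48, 97]):
  L0: [48, 97]
  L1: h(48,97)=(48*31+97)%997=588 -> [588]
  root=588
After append 79 (leaves=[48, 97, 79]):
  L0: [48, 97, 79]
  L1: h(48,97)=(48*31+97)%997=588 h(79,79)=(79*31+79)%997=534 -> [588, 534]
  L2: h(588,534)=(588*31+534)%997=816 -> [816]
  root=816
After append 5 (leaves=[48, 97, 79, 5]):
  L0: [48, 97, 79, 5]
  L1: h(48,97)=(48*31+97)%997=588 h(79,5)=(79*31+5)%997=460 -> [588, 460]
  L2: h(588,460)=(588*31+460)%997=742 -> [742]
  root=742
After append 37 (leaves=[48, 97, 79, 5, 37]):
  L0: [48, 97, 79, 5, 37]
  L1: h(48,97)=(48*31+97)%997=588 h(79,5)=(79*31+5)%997=460 h(37,37)=(37*31+37)%997=187 -> [588, 460, 187]
  L2: h(588,460)=(588*31+460)%997=742 h(187,187)=(187*31+187)%997=2 -> [742, 2]
  L3: h(742,2)=(742*31+2)%997=73 -> [73]
  root=73
After append 69 (leaves=[48, 97, 79, 5, 37, 69]):
  L0: [48, 97, 79, 5, 37, 69]
  L1: h(48,97)=(48*31+97)%997=588 h(79,5)=(79*31+5)%997=460 h(37,69)=(37*31+69)%997=219 -> [588, 460, 219]
  L2: h(588,460)=(588*31+460)%997=742 h(219,219)=(219*31+219)%997=29 -> [742, 29]
  L3: h(742,29)=(742*31+29)%997=100 -> [100]
  root=100
After append 13 (leaves=[48, 97, 79, 5, 37, 69, 13]):
  L0: [48, 97, 79, 5, 37, 69, 13]
  L1: h(48,97)=(48*31+97)%997=588 h(79,5)=(79*31+5)%997=460 h(37,69)=(37*31+69)%997=219 h(13,13)=(13*31+13)%997=416 -> [588, 460, 219, 416]
  L2: h(588,460)=(588*31+460)%997=742 h(219,416)=(219*31+416)%997=226 -> [742, 226]
  L3: h(742,226)=(742*31+226)%997=297 -> [297]
  root=297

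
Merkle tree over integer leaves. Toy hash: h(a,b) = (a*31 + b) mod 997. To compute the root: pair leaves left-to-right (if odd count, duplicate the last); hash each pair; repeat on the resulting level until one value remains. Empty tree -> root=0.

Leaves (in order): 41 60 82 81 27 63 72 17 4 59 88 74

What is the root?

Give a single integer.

L0: [41, 60, 82, 81, 27, 63, 72, 17, 4, 59, 88, 74]
L1: h(41,60)=(41*31+60)%997=334 h(82,81)=(82*31+81)%997=629 h(27,63)=(27*31+63)%997=900 h(72,17)=(72*31+17)%997=255 h(4,59)=(4*31+59)%997=183 h(88,74)=(88*31+74)%997=808 -> [334, 629, 900, 255, 183, 808]
L2: h(334,629)=(334*31+629)%997=16 h(900,255)=(900*31+255)%997=239 h(183,808)=(183*31+808)%997=499 -> [16, 239, 499]
L3: h(16,239)=(16*31+239)%997=735 h(499,499)=(499*31+499)%997=16 -> [735, 16]
L4: h(735,16)=(735*31+16)%997=867 -> [867]

Answer: 867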